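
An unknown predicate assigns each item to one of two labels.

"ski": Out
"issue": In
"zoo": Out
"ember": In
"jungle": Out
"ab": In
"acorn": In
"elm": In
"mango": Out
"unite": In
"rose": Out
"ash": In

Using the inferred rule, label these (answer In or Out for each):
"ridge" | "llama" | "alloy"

Out, Out, In

The classifier is using: starts with a vowel.
Out: "ridge", since starts with 'r'.
Out: "llama", since starts with 'l'.
In: "alloy", since starts with 'a'.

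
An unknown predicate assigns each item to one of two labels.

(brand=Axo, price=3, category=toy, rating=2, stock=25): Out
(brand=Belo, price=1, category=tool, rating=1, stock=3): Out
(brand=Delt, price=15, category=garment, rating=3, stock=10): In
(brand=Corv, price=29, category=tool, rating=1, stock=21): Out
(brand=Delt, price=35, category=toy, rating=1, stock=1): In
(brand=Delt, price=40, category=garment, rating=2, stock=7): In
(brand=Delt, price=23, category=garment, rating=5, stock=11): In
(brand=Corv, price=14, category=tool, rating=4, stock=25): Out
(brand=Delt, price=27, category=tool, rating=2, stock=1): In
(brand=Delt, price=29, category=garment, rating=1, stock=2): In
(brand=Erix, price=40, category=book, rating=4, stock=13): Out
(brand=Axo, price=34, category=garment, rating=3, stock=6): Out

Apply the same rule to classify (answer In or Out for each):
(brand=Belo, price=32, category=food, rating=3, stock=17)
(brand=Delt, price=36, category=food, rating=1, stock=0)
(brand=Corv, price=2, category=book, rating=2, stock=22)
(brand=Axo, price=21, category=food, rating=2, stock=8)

Out, In, Out, Out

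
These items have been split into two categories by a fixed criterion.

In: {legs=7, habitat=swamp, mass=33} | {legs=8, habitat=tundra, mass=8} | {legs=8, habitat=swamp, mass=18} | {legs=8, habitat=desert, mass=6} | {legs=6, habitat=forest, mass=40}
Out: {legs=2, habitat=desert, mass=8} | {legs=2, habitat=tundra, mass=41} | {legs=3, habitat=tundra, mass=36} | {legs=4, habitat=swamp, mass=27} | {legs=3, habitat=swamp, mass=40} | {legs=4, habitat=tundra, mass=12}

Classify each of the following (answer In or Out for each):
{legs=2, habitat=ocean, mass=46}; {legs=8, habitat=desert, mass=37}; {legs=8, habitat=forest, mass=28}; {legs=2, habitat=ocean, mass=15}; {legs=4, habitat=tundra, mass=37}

The classifier is using: legs ≥ 6.

Out, In, In, Out, Out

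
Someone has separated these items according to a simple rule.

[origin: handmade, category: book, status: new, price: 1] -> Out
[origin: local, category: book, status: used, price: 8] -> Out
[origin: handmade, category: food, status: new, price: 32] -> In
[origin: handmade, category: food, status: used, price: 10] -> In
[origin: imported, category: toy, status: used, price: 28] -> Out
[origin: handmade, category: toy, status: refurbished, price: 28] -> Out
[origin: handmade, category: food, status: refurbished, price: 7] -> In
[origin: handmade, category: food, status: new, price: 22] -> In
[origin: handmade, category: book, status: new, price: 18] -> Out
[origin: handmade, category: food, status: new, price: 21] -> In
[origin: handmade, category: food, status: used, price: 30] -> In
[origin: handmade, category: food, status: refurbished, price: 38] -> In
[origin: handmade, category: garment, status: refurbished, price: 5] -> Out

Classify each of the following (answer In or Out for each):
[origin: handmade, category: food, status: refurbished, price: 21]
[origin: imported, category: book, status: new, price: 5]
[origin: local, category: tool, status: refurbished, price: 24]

The rule appears to be: category is food.
[origin: handmade, category: food, status: refurbished, price: 21] — category is food, hence In. [origin: imported, category: book, status: new, price: 5] — category is book, hence Out. [origin: local, category: tool, status: refurbished, price: 24] — category is tool, hence Out.

In, Out, Out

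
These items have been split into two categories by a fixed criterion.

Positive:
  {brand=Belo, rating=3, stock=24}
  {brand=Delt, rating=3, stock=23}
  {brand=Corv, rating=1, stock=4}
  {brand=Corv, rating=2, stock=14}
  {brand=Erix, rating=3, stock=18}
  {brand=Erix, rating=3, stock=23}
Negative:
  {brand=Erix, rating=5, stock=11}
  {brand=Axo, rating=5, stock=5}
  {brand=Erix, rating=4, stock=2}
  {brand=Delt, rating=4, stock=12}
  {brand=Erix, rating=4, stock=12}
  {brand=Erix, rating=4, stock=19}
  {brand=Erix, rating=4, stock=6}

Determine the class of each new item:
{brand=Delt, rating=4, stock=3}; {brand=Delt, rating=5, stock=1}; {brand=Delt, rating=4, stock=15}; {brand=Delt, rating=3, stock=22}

Negative, Negative, Negative, Positive

A rule that fits every label: rating ≤ 3 — true of each 'Positive' example, false of each 'Negative' one.
Negative: {brand=Delt, rating=4, stock=3}, since rating = 4. Negative: {brand=Delt, rating=5, stock=1}, since rating = 5. Negative: {brand=Delt, rating=4, stock=15}, since rating = 4. Positive: {brand=Delt, rating=3, stock=22}, since rating = 3.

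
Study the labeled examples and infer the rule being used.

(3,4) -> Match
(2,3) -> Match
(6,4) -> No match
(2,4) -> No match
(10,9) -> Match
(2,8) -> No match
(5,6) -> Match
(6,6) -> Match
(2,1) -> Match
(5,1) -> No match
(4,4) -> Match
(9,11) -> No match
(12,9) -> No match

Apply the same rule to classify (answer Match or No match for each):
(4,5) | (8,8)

Match, Match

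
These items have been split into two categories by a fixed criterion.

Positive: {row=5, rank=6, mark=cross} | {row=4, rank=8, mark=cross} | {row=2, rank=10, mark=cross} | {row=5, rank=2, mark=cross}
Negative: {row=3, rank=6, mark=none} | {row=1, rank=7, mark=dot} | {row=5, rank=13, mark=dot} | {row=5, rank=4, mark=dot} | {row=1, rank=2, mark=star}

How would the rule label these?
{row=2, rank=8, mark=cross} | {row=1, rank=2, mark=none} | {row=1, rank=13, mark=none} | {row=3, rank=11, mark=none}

A rule that fits every label: mark is cross — true of each 'Positive' example, false of each 'Negative' one.
Positive: {row=2, rank=8, mark=cross}, since mark is cross.
Negative: {row=1, rank=2, mark=none}, since mark is none.
Negative: {row=1, rank=13, mark=none}, since mark is none.
Negative: {row=3, rank=11, mark=none}, since mark is none.

Positive, Negative, Negative, Negative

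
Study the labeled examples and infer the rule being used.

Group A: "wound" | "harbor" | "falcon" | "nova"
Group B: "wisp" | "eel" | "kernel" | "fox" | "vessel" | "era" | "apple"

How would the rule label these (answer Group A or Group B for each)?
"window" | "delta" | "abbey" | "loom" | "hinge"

Group A, Group B, Group B, Group A, Group B

The distinguishing property — length ≥ 4 AND contains 'o' — holds for all the 'Group A' cases and none of the 'Group B' cases.
Group A: "window", since length 6, has 'o'. Group B: "delta", since length 5, no 'o'. Group B: "abbey", since length 5, no 'o'. Group A: "loom", since length 4, has 'o'. Group B: "hinge", since length 5, no 'o'.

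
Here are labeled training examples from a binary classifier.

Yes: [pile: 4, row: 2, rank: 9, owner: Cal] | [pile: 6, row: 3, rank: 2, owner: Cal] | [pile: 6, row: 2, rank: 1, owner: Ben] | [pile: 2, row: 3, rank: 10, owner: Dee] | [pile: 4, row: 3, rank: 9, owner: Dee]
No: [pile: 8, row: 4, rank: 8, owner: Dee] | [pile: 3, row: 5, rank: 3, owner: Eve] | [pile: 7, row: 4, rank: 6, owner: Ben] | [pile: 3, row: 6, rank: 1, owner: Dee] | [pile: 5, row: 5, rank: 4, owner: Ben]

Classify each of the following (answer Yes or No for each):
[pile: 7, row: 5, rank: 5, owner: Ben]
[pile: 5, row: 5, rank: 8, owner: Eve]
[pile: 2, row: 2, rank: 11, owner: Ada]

No, No, Yes

A rule that fits every label: row ≤ 3 — true of each 'Yes' example, false of each 'No' one.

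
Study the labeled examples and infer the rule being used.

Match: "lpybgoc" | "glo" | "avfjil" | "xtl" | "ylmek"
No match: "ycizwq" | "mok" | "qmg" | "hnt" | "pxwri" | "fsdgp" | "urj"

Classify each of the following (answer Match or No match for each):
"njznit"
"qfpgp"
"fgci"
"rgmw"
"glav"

No match, No match, No match, No match, Match

The distinguishing property — contains 'l' — holds for all the 'Match' cases and none of the 'No match' cases.
"njznit": no 'l' — lacks this property, so No match. "qfpgp": no 'l' — lacks this property, so No match. "fgci": no 'l' — lacks this property, so No match. "rgmw": no 'l' — lacks this property, so No match. "glav": has 'l' — matches, so Match.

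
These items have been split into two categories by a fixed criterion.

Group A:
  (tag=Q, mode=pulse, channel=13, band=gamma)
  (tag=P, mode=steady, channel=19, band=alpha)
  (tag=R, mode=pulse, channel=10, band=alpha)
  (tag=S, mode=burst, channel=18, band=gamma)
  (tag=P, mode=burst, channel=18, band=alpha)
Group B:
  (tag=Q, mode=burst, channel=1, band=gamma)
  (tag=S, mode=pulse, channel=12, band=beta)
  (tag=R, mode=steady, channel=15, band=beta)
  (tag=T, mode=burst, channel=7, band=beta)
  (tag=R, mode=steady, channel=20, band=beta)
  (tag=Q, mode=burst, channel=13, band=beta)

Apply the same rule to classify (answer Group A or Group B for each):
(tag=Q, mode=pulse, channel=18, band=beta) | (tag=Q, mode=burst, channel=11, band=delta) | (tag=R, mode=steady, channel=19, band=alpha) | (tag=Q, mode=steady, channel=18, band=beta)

The rule appears to be: band is not beta AND channel ≥ 7.

Group B, Group A, Group A, Group B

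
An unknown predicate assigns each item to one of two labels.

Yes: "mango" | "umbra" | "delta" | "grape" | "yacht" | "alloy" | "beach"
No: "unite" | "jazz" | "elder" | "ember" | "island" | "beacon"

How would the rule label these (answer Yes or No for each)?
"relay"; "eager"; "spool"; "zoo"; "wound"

One predicate separates the groups cleanly: odd length AND contains 'a'.

Yes, Yes, No, No, No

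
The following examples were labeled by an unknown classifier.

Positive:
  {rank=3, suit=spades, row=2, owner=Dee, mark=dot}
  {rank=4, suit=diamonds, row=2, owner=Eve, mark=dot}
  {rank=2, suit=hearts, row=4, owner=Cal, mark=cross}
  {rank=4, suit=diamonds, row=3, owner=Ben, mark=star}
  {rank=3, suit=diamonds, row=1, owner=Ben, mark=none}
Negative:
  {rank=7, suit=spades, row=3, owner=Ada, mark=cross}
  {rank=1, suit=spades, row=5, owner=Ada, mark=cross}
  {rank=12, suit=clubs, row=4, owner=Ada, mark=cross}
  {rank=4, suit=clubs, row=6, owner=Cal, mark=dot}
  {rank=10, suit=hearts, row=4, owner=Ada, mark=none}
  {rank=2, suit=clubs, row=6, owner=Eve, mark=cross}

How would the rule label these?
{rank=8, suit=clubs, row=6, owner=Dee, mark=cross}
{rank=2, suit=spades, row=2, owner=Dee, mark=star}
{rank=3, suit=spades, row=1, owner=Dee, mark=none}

Rule: rank ≤ 4 AND row ≤ 4. This holds for each 'Positive' example and fails for each 'Negative' one.
{rank=8, suit=clubs, row=6, owner=Dee, mark=cross} → rank = 8, row = 6 → Negative. {rank=2, suit=spades, row=2, owner=Dee, mark=star} → rank = 2, row = 2 → Positive. {rank=3, suit=spades, row=1, owner=Dee, mark=none} → rank = 3, row = 1 → Positive.

Negative, Positive, Positive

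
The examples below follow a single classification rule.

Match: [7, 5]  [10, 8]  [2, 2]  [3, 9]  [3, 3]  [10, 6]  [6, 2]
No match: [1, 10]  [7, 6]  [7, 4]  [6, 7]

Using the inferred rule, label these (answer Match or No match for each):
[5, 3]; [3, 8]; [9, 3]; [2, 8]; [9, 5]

Every 'Match' example satisfies: sum is even. None of the 'No match' examples do.
[5, 3]: 5+3 = 8 — matches, so Match. [3, 8]: 3+8 = 11 — fails this test, so No match. [9, 3]: 9+3 = 12 — matches, so Match. [2, 8]: 2+8 = 10 — matches, so Match. [9, 5]: 9+5 = 14 — matches, so Match.

Match, No match, Match, Match, Match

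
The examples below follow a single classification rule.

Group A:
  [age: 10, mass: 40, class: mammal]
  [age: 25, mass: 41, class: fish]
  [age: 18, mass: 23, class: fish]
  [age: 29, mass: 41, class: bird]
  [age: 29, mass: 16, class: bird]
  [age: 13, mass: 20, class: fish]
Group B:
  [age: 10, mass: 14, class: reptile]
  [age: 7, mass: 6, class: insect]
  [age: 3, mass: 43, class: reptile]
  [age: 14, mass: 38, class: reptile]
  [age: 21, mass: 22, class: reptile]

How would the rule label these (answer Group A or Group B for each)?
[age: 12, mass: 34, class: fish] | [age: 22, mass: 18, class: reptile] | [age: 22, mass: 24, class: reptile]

The common property of the 'Group A' items is: class is not reptile AND age ≥ 10. No 'Group B' item has it.
[age: 12, mass: 34, class: fish] — class is fish, age = 12, hence Group A.
[age: 22, mass: 18, class: reptile] — class is reptile, age = 22, hence Group B.
[age: 22, mass: 24, class: reptile] — class is reptile, age = 22, hence Group B.

Group A, Group B, Group B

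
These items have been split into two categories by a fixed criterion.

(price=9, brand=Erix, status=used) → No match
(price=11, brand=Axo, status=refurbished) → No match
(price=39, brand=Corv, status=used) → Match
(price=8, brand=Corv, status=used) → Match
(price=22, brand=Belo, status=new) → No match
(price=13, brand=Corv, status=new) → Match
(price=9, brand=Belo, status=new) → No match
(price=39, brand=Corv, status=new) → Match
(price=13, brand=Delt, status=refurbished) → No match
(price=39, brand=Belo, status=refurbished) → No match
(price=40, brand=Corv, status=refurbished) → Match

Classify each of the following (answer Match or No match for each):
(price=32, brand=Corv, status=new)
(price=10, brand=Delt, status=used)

The common property of the 'Match' items is: brand is Corv. No 'No match' item has it.
(price=32, brand=Corv, status=new): brand is Corv — meets the rule, so Match. (price=10, brand=Delt, status=used): brand is Delt — does not fit, so No match.

Match, No match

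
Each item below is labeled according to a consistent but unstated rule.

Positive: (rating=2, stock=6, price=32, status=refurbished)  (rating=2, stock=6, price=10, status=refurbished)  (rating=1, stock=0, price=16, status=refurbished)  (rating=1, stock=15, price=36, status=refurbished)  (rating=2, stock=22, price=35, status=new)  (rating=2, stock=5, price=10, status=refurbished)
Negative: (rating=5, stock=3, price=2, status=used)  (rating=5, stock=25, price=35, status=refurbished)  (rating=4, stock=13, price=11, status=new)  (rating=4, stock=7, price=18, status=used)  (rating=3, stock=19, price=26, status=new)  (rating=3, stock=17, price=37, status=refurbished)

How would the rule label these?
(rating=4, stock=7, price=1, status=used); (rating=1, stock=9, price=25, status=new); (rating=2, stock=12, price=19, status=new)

Negative, Positive, Positive

Rule: rating ≤ 2. This holds for each 'Positive' example and fails for each 'Negative' one.
(rating=4, stock=7, price=1, status=used): Negative (rating = 4). (rating=1, stock=9, price=25, status=new): Positive (rating = 1). (rating=2, stock=12, price=19, status=new): Positive (rating = 2).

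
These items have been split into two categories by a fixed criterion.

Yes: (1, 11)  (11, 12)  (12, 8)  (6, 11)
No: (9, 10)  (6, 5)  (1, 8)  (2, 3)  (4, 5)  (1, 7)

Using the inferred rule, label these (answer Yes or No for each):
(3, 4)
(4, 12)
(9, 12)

No, Yes, Yes

All 'Yes' examples share one property — max ≥ 11 — and every 'No' example lacks it.
(3, 4): max 4, fails the rule → No.
(4, 12): max 12, fits → Yes.
(9, 12): max 12, fits → Yes.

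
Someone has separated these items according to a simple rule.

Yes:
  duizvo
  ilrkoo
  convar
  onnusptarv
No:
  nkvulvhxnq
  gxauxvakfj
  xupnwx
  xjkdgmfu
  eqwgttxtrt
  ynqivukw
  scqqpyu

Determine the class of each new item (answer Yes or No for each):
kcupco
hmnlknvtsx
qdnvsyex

Yes, No, No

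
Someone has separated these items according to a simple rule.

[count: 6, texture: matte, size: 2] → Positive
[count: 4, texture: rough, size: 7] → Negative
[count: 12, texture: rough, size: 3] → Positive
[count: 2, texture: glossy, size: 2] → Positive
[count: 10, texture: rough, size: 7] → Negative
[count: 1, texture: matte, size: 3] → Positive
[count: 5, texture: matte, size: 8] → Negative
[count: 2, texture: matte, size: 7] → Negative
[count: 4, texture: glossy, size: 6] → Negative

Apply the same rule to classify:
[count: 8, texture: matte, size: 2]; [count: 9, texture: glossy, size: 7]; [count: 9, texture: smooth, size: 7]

Positive, Negative, Negative

Rule: size ≤ 3. This holds for each 'Positive' example and fails for each 'Negative' one.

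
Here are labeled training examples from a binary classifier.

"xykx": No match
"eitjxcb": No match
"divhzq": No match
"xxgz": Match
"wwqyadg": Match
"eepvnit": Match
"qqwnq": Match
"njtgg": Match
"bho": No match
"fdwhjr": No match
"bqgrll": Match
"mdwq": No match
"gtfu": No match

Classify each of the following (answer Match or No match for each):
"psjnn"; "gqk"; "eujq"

The classifier is using: has a double letter.

Match, No match, No match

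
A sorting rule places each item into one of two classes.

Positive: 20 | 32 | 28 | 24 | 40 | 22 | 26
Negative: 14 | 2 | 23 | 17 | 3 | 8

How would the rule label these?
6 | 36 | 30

The simplest hypothesis consistent with all the labels is: even AND at least 17.

Negative, Positive, Positive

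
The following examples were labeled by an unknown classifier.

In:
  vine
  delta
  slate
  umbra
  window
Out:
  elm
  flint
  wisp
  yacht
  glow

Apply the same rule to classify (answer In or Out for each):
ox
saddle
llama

The classifier is using: has ≥ 2 vowels.
ox: 1 vowel — does not pass, so Out. saddle: 2 vowels — has this property, so In. llama: 2 vowels — has this property, so In.

Out, In, In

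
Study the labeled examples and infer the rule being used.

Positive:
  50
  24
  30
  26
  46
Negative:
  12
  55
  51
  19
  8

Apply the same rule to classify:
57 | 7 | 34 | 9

One predicate separates the groups cleanly: even AND at least 19.

Negative, Negative, Positive, Negative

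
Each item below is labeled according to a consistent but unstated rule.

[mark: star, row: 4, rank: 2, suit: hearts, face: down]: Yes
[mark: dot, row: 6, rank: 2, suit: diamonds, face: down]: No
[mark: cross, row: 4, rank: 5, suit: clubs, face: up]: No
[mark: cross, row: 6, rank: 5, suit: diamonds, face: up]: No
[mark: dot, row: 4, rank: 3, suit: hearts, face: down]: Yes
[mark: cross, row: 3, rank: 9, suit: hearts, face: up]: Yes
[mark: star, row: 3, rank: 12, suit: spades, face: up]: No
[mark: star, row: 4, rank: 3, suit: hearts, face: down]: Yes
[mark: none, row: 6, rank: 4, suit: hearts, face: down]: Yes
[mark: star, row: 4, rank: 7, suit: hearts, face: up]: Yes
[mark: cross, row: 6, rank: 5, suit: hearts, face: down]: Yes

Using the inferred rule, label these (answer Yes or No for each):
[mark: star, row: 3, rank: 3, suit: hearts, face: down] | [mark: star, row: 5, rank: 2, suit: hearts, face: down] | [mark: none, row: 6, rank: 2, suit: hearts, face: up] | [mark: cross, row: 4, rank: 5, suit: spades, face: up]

Yes, Yes, Yes, No

The common property of the 'Yes' items is: suit is hearts. No 'No' item has it.
[mark: star, row: 3, rank: 3, suit: hearts, face: down]: suit is hearts — checks out, so Yes. [mark: star, row: 5, rank: 2, suit: hearts, face: down]: suit is hearts — checks out, so Yes. [mark: none, row: 6, rank: 2, suit: hearts, face: up]: suit is hearts — checks out, so Yes. [mark: cross, row: 4, rank: 5, suit: spades, face: up]: suit is spades — fails the rule, so No.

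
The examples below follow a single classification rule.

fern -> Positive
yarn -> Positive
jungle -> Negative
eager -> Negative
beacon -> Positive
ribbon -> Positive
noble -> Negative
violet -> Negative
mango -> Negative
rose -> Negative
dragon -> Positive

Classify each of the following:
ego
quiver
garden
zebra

Negative, Negative, Positive, Negative

A rule that fits every label: ends with 'n' — true of each 'Positive' example, false of each 'Negative' one.
ego — ends with 'o', hence Negative.
quiver — ends with 'r', hence Negative.
garden — ends with 'n', hence Positive.
zebra — ends with 'a', hence Negative.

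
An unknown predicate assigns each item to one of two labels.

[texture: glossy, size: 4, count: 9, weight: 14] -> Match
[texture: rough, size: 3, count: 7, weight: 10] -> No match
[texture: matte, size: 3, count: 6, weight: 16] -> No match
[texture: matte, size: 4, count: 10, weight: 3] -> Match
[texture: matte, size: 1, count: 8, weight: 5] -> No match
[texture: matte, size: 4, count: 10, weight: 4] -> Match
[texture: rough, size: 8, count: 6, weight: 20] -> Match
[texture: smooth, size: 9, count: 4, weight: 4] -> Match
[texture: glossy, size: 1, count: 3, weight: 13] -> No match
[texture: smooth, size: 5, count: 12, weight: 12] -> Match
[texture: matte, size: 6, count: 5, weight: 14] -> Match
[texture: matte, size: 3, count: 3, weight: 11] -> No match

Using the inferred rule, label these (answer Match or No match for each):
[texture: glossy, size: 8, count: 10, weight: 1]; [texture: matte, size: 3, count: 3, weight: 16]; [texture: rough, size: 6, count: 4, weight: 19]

Match, No match, Match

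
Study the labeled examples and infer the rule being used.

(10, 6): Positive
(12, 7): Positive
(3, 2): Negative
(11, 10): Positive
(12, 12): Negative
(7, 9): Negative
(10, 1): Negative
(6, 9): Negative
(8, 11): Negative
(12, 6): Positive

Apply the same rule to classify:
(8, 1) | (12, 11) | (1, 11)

Every 'Positive' example satisfies: first > second AND sum ≥ 15. None of the 'Negative' examples do.
(8, 1): Negative (8 > 1, 8+1 = 9). (12, 11): Positive (12 > 11, 12+11 = 23). (1, 11): Negative (1 < 11, 1+11 = 12).

Negative, Positive, Negative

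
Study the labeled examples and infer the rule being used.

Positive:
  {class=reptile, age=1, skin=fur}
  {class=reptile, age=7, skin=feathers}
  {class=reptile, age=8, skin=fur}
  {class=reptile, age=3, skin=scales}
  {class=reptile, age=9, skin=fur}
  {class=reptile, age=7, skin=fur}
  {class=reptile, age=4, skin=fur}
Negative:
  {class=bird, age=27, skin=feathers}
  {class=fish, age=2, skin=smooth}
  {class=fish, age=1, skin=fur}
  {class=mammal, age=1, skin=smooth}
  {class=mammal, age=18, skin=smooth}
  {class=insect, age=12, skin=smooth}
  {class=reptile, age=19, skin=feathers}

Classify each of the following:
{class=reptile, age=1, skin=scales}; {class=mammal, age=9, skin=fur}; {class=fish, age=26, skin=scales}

Positive, Negative, Negative

One predicate separates the groups cleanly: class is reptile AND age ≤ 9.
{class=reptile, age=1, skin=scales}: class is reptile, age = 1 — matches, so Positive.
{class=mammal, age=9, skin=fur}: class is mammal, age = 9 — doesn't qualify, so Negative.
{class=fish, age=26, skin=scales}: class is fish, age = 26 — doesn't qualify, so Negative.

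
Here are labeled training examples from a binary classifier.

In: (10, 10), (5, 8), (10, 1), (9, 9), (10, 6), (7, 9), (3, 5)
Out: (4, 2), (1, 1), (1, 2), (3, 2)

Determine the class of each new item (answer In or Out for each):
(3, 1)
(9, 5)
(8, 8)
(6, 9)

Out, In, In, In

All 'In' examples share one property — sum ≥ 8 — and every 'Out' example lacks it.
(3, 1) → 3+1 = 4 → Out. (9, 5) → 9+5 = 14 → In. (8, 8) → 8+8 = 16 → In. (6, 9) → 6+9 = 15 → In.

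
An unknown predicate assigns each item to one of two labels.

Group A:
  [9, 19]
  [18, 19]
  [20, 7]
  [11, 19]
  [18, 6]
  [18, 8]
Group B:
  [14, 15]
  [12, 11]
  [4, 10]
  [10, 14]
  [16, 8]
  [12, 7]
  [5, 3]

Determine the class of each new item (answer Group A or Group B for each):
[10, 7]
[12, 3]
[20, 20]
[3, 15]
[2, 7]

Group B, Group B, Group A, Group B, Group B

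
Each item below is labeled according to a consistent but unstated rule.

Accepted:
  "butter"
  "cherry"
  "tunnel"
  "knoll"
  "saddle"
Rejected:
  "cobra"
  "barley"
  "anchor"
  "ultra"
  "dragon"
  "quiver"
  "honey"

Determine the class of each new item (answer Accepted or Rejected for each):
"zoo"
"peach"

Accepted, Rejected

The distinguishing property — has a double letter — holds for all the 'Accepted' cases and none of the 'Rejected' cases.
"zoo": 'oo' doubled, satisfies this → Accepted.
"peach": no doubled letter, does not pass → Rejected.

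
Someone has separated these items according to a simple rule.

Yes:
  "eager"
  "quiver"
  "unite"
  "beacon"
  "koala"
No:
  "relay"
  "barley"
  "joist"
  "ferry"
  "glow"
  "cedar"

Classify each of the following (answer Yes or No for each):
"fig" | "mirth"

No, No

The pattern is that an item is 'Yes' exactly when: has ≥ 3 vowels.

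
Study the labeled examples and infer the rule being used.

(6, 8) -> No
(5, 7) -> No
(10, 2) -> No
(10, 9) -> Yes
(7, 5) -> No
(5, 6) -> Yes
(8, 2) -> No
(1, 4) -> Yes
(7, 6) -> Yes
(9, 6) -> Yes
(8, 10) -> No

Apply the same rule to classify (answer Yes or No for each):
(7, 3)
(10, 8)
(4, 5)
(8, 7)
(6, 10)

No, No, Yes, Yes, No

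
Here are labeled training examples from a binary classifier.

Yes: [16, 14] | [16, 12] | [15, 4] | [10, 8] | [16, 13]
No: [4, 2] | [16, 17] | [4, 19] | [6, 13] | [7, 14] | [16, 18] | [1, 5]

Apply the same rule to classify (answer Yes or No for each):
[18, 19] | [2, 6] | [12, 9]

No, No, Yes

The common property of the 'Yes' items is: first > second AND sum ≥ 18. No 'No' item has it.
[18, 19]: 18 < 19, 18+19 = 37, does not fit → No.
[2, 6]: 2 < 6, 2+6 = 8, does not fit → No.
[12, 9]: 12 > 9, 12+9 = 21, has this property → Yes.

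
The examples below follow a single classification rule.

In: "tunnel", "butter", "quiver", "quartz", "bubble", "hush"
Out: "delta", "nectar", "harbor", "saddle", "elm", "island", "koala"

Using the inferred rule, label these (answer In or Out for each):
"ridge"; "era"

Out, Out

All 'In' examples share one property — contains 'u' — and every 'Out' example lacks it.
"ridge": Out (no 'u').
"era": Out (no 'u').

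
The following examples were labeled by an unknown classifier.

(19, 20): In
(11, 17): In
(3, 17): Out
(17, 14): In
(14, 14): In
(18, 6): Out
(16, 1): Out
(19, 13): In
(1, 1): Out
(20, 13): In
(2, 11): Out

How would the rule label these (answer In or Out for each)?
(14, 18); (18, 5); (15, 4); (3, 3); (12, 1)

The distinguishing property — sum ≥ 28 — holds for all the 'In' cases and none of the 'Out' cases.
(14, 18): 14+18 = 32, meets the rule → In.
(18, 5): 18+5 = 23, fails this test → Out.
(15, 4): 15+4 = 19, fails this test → Out.
(3, 3): 3+3 = 6, fails this test → Out.
(12, 1): 12+1 = 13, fails this test → Out.

In, Out, Out, Out, Out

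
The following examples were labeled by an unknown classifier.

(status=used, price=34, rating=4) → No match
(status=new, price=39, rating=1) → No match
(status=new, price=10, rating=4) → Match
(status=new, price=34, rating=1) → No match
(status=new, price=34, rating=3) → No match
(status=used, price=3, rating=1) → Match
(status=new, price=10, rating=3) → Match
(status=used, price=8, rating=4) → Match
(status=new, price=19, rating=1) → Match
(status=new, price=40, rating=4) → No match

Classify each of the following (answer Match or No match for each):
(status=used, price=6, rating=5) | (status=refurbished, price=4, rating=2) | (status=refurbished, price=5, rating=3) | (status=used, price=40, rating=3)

Match, Match, Match, No match

The common property of the 'Match' items is: price ≤ 19. No 'No match' item has it.
(status=used, price=6, rating=5) — price = 6, hence Match. (status=refurbished, price=4, rating=2) — price = 4, hence Match. (status=refurbished, price=5, rating=3) — price = 5, hence Match. (status=used, price=40, rating=3) — price = 40, hence No match.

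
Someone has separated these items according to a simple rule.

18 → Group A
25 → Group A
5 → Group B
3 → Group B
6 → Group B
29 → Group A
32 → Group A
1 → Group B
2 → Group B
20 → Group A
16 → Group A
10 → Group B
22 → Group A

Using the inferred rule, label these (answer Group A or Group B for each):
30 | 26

Group A, Group A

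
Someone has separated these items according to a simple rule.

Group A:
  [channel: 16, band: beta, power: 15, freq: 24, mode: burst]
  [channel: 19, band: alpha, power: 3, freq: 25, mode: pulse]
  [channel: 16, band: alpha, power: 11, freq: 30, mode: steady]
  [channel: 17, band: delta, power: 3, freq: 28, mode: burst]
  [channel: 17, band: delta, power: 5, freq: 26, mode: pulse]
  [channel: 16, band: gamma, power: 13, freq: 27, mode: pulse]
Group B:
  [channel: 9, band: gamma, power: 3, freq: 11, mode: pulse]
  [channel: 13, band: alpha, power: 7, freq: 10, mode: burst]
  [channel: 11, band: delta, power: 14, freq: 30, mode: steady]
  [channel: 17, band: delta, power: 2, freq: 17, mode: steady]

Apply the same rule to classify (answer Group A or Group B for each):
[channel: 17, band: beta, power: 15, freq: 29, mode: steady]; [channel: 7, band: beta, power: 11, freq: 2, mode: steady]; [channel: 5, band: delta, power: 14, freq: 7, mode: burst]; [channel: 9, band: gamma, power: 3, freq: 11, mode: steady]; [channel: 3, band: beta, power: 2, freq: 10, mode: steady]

Group A, Group B, Group B, Group B, Group B

'Group A' ⟺ freq ≥ 24 AND channel ≥ 13.
[channel: 17, band: beta, power: 15, freq: 29, mode: steady] — freq = 29, channel = 17, hence Group A.
[channel: 7, band: beta, power: 11, freq: 2, mode: steady] — freq = 2, channel = 7, hence Group B.
[channel: 5, band: delta, power: 14, freq: 7, mode: burst] — freq = 7, channel = 5, hence Group B.
[channel: 9, band: gamma, power: 3, freq: 11, mode: steady] — freq = 11, channel = 9, hence Group B.
[channel: 3, band: beta, power: 2, freq: 10, mode: steady] — freq = 10, channel = 3, hence Group B.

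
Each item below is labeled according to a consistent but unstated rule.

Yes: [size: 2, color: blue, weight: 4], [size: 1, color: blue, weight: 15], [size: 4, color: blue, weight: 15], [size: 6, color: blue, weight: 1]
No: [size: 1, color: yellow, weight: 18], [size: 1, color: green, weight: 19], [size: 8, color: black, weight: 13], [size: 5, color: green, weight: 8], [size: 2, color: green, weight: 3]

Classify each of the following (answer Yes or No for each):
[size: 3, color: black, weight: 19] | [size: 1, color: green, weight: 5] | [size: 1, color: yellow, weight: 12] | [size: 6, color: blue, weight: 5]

No, No, No, Yes

All 'Yes' examples share one property — color is blue — and every 'No' example lacks it.
[size: 3, color: black, weight: 19] — color is black, hence No. [size: 1, color: green, weight: 5] — color is green, hence No. [size: 1, color: yellow, weight: 12] — color is yellow, hence No. [size: 6, color: blue, weight: 5] — color is blue, hence Yes.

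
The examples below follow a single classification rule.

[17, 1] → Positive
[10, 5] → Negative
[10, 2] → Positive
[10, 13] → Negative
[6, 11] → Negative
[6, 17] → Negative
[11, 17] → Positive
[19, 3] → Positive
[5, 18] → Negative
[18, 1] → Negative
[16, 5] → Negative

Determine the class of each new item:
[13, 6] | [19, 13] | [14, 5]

'Positive' ⟺ sum is even.
[13, 6]: 13+6 = 19 — fails the rule, so Negative. [19, 13]: 19+13 = 32 — matches, so Positive. [14, 5]: 14+5 = 19 — fails the rule, so Negative.

Negative, Positive, Negative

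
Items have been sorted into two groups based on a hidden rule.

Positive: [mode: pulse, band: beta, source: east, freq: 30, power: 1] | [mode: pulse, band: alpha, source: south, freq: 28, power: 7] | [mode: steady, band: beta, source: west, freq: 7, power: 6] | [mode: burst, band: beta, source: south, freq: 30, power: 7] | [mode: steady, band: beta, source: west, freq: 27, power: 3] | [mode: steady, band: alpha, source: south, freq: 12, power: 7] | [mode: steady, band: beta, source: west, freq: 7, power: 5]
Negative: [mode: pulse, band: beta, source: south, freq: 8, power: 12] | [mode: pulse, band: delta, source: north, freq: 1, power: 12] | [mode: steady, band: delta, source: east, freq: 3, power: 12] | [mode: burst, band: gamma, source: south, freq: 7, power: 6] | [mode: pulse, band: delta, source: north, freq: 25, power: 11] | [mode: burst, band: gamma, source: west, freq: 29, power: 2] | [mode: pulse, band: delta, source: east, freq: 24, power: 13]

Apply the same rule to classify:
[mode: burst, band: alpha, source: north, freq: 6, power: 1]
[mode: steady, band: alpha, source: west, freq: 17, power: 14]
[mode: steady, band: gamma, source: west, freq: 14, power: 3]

'Positive' ⟺ band is not gamma AND power ≤ 7.
[mode: burst, band: alpha, source: north, freq: 6, power: 1]: band is alpha, power = 1 — qualifies, so Positive.
[mode: steady, band: alpha, source: west, freq: 17, power: 14]: band is alpha, power = 14 — doesn't match, so Negative.
[mode: steady, band: gamma, source: west, freq: 14, power: 3]: band is gamma, power = 3 — doesn't match, so Negative.

Positive, Negative, Negative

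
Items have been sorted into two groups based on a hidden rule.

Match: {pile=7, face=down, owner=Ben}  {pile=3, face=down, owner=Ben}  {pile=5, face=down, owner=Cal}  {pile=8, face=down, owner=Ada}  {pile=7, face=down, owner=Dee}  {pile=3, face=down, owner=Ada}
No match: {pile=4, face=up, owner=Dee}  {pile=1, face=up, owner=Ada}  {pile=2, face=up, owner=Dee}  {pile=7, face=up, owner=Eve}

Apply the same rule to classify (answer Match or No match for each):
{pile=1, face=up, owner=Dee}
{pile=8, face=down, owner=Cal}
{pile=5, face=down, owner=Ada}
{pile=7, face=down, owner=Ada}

All 'Match' examples share one property — face is down — and every 'No match' example lacks it.
{pile=1, face=up, owner=Dee}: face is up, doesn't qualify → No match. {pile=8, face=down, owner=Cal}: face is down, satisfies this → Match. {pile=5, face=down, owner=Ada}: face is down, satisfies this → Match. {pile=7, face=down, owner=Ada}: face is down, satisfies this → Match.

No match, Match, Match, Match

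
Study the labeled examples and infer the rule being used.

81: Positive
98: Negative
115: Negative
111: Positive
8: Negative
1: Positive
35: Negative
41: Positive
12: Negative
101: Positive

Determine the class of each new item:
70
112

Negative, Negative

The pattern is that an item is 'Positive' exactly when: ends in digit 1.
70: last digit 0 — does not fit, so Negative. 112: last digit 2 — does not fit, so Negative.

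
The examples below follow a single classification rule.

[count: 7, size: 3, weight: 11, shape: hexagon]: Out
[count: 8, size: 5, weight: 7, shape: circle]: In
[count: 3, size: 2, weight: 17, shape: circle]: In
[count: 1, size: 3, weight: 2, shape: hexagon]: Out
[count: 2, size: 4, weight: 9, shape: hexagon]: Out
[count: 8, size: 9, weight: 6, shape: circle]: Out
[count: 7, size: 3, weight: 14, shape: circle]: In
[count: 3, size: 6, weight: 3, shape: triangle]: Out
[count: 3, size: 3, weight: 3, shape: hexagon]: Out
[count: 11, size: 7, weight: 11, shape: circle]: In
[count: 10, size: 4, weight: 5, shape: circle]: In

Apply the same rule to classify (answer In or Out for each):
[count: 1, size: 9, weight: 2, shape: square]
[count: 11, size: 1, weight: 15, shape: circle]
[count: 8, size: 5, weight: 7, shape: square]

Out, In, Out

The classifier is using: shape is circle AND size ≤ 7.
Out: [count: 1, size: 9, weight: 2, shape: square], since shape is square, size = 9. In: [count: 11, size: 1, weight: 15, shape: circle], since shape is circle, size = 1. Out: [count: 8, size: 5, weight: 7, shape: square], since shape is square, size = 5.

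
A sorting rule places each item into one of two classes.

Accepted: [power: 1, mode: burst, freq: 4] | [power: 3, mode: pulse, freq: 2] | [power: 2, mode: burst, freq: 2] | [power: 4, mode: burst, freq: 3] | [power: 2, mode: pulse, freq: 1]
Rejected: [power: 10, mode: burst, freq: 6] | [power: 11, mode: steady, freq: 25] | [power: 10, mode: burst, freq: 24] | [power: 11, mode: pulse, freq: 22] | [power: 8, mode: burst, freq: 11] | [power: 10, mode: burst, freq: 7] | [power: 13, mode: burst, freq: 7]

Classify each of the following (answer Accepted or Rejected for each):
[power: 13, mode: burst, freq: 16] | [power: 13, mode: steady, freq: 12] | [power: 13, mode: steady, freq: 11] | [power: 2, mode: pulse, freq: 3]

Every 'Accepted' example satisfies: freq ≤ 4. None of the 'Rejected' examples do.

Rejected, Rejected, Rejected, Accepted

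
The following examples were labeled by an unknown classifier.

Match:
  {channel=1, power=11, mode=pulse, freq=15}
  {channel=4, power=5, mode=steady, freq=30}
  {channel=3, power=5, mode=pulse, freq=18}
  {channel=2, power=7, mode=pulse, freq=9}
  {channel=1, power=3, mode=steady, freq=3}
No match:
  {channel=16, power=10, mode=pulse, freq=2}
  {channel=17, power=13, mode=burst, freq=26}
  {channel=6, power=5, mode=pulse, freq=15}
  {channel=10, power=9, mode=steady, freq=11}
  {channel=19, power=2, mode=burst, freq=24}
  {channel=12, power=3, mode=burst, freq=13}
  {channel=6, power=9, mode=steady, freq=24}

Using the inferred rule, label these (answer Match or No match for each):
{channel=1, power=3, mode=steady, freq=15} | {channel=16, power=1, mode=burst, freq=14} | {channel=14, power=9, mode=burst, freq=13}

Match, No match, No match

Every 'Match' example satisfies: channel ≤ 4. None of the 'No match' examples do.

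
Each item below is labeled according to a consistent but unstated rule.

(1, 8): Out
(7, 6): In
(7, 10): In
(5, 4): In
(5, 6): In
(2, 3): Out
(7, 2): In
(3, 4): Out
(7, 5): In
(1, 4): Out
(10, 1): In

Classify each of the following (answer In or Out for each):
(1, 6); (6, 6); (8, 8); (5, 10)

Out, In, In, In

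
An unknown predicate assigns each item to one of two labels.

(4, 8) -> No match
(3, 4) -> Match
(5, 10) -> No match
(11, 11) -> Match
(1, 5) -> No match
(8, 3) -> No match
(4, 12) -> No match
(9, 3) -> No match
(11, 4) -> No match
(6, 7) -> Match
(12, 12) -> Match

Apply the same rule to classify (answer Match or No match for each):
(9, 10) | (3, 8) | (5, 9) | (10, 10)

Match, No match, No match, Match

'Match' ⟺ |first − second| ≤ 1.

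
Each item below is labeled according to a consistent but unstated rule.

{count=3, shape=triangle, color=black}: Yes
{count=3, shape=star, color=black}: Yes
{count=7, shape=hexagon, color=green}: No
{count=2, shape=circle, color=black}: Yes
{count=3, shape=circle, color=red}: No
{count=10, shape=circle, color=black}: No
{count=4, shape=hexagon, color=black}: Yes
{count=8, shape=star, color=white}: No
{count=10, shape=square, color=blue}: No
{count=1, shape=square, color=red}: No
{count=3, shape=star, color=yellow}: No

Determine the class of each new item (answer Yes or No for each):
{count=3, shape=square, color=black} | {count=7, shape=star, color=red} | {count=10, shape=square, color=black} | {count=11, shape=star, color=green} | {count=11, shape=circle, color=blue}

Yes, No, No, No, No

The classifier is using: color is black AND count ≤ 4.
{count=3, shape=square, color=black}: color is black, count = 3 — has this property, so Yes.
{count=7, shape=star, color=red}: color is red, count = 7 — does not satisfy this, so No.
{count=10, shape=square, color=black}: color is black, count = 10 — does not satisfy this, so No.
{count=11, shape=star, color=green}: color is green, count = 11 — does not satisfy this, so No.
{count=11, shape=circle, color=blue}: color is blue, count = 11 — does not satisfy this, so No.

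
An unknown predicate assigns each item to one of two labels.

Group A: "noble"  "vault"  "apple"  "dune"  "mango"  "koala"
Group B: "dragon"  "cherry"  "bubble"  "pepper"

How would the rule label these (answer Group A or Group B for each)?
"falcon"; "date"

The rule appears to be: length ≤ 5.
"falcon": length 6, fails this test → Group B. "date": length 4, fits → Group A.

Group B, Group A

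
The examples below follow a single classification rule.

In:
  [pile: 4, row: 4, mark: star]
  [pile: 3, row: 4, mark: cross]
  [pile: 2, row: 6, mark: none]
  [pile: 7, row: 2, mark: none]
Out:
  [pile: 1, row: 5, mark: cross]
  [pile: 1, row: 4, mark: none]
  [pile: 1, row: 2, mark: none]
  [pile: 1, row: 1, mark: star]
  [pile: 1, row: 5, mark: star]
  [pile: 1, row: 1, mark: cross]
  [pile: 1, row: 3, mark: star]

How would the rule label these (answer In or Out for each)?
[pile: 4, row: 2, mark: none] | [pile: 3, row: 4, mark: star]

'In' ⟺ pile ≥ 2.
[pile: 4, row: 2, mark: none]: In (pile = 4). [pile: 3, row: 4, mark: star]: In (pile = 3).

In, In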